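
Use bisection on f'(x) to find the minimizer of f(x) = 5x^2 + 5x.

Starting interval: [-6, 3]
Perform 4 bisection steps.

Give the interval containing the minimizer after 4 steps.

Finding critical point of f(x) = 5x^2 + 5x using bisection on f'(x) = 10x + 5.
f'(x) = 0 when x = -1/2.
Starting interval: [-6, 3]
Step 1: mid = -3/2, f'(mid) = -10, new interval = [-3/2, 3]
Step 2: mid = 3/4, f'(mid) = 25/2, new interval = [-3/2, 3/4]
Step 3: mid = -3/8, f'(mid) = 5/4, new interval = [-3/2, -3/8]
Step 4: mid = -15/16, f'(mid) = -35/8, new interval = [-15/16, -3/8]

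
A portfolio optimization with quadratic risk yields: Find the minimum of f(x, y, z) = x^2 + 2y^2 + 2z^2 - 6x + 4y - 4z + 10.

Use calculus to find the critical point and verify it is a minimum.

f(x,y,z) = x^2 + 2y^2 + 2z^2 - 6x + 4y - 4z + 10
df/dx = 2x + (-6) = 0 => x = 3
df/dy = 4y + (4) = 0 => y = -1
df/dz = 4z + (-4) = 0 => z = 1
f(3,-1,1) = 1*(3)^2 + 2*(-1)^2 + 2*(1)^2 + -6*(3) + 4*(-1) + -4*(1) + 10 = -3
Hessian is diagonal with entries 2, 4, 4 > 0, confirmed minimum.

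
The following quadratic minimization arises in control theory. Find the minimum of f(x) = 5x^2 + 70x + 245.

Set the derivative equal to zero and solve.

f(x) = 5x^2 + 70x + 245
f'(x) = 10x + (70) = 0
x = -70/10 = -7
f(-7) = 0
Since f''(x) = 10 > 0, this is a minimum.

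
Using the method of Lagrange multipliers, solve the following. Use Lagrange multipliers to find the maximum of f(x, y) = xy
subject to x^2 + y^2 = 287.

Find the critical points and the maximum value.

Lagrange conditions: y = 2*lambda*x and x = 2*lambda*y
If x = 0 then y = 0, violating the constraint, so x, y != 0.
Dividing: y/x = x/y => x^2 = y^2 => y = x or y = -x
Constraint: 2x^2 = 287 => x^2 = 287/2 => x = +/-sqrt(287/2)
Critical points: (sqrt(287/2), sqrt(287/2)), (-sqrt(287/2), -sqrt(287/2)), (sqrt(287/2), -sqrt(287/2)), (-sqrt(287/2), sqrt(287/2))
  y = x:  xy = x^2 = 287/2  at (sqrt(287/2), sqrt(287/2)) and (-sqrt(287/2), -sqrt(287/2))
  y = -x: xy = -x^2 = -287/2 at (sqrt(287/2), -sqrt(287/2)) and (-sqrt(287/2), sqrt(287/2))
Maximum xy = 287/2 at (sqrt(287/2), sqrt(287/2)) and (-sqrt(287/2), -sqrt(287/2))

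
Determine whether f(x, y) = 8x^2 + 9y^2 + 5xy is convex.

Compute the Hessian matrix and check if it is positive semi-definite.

f(x,y) = 8x^2 + 9y^2 + 5xy
Hessian H = [[16, 5], [5, 18]]
trace(H) = 34, det(H) = 263
Eigenvalues: (34 +/- sqrt(104)) / 2 = 22.1, 11.9
Since both eigenvalues > 0, f is convex.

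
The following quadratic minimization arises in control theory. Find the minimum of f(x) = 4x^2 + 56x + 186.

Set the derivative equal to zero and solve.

f(x) = 4x^2 + 56x + 186
f'(x) = 8x + (56) = 0
x = -56/8 = -7
f(-7) = -10
Since f''(x) = 8 > 0, this is a minimum.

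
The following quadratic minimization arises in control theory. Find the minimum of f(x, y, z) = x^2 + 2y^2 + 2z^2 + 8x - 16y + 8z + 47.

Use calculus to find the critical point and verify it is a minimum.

f(x,y,z) = x^2 + 2y^2 + 2z^2 + 8x - 16y + 8z + 47
df/dx = 2x + (8) = 0 => x = -4
df/dy = 4y + (-16) = 0 => y = 4
df/dz = 4z + (8) = 0 => z = -2
f(-4,4,-2) = 1*(-4)^2 + 2*(4)^2 + 2*(-2)^2 + 8*(-4) + -16*(4) + 8*(-2) + 47 = -9
Hessian is diagonal with entries 2, 4, 4 > 0, confirmed minimum.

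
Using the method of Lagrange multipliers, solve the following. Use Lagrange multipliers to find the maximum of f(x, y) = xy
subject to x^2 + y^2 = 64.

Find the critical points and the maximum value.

Lagrange conditions: y = 2*lambda*x and x = 2*lambda*y
If x = 0 then y = 0, violating the constraint, so x, y != 0.
Dividing: y/x = x/y => x^2 = y^2 => y = x or y = -x
Constraint: 2x^2 = 64 => x^2 = 32 => x = +/-sqrt(32)
Critical points: (sqrt(32), sqrt(32)), (-sqrt(32), -sqrt(32)), (sqrt(32), -sqrt(32)), (-sqrt(32), sqrt(32))
  y = x:  xy = x^2 = 32  at (sqrt(32), sqrt(32)) and (-sqrt(32), -sqrt(32))
  y = -x: xy = -x^2 = -32 at (sqrt(32), -sqrt(32)) and (-sqrt(32), sqrt(32))
Maximum xy = 32 at (sqrt(32), sqrt(32)) and (-sqrt(32), -sqrt(32))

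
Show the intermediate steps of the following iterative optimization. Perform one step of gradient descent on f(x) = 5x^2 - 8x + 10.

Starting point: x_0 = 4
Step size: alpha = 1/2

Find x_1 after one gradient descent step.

f(x) = 5x^2 - 8x + 10
f'(x) = 10x - 8
f'(4) = 10*4 + (-8) = 32
x_1 = x_0 - alpha * f'(x_0) = 4 - 1/2 * 32 = -12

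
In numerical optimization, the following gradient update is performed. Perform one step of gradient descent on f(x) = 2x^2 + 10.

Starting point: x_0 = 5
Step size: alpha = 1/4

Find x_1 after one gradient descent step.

f(x) = 2x^2 + 10
f'(x) = 4x + 0
f'(5) = 4*5 + (0) = 20
x_1 = x_0 - alpha * f'(x_0) = 5 - 1/4 * 20 = 0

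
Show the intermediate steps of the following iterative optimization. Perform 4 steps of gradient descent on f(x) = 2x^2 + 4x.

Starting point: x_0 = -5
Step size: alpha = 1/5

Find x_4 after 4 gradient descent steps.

f(x) = 2x^2 + 4x, f'(x) = 4x + (4)
Step 1: f'(-5) = -16, x_1 = -5 - 1/5 * -16 = -9/5
Step 2: f'(-9/5) = -16/5, x_2 = -9/5 - 1/5 * -16/5 = -29/25
Step 3: f'(-29/25) = -16/25, x_3 = -29/25 - 1/5 * -16/25 = -129/125
Step 4: f'(-129/125) = -16/125, x_4 = -129/125 - 1/5 * -16/125 = -629/625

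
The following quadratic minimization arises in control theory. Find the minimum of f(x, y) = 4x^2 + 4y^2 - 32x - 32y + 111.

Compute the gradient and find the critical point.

f(x,y) = 4x^2 + 4y^2 - 32x - 32y + 111
df/dx = 8x + (-32) = 0  =>  x = 4
df/dy = 8y + (-32) = 0  =>  y = 4
f(4, 4) = 4*(4)^2 + 4*(4)^2 + -32*(4) + -32*(4) + 111 = -17
Hessian is diagonal with entries 8, 8 > 0, so this is a minimum.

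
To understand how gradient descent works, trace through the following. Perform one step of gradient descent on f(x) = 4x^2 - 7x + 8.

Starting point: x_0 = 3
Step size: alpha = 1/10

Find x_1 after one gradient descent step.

f(x) = 4x^2 - 7x + 8
f'(x) = 8x - 7
f'(3) = 8*3 + (-7) = 17
x_1 = x_0 - alpha * f'(x_0) = 3 - 1/10 * 17 = 13/10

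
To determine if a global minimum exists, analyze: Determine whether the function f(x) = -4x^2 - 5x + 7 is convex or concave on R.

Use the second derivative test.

f(x) = -4x^2 - 5x + 7
f'(x) = -8x - 5
f''(x) = -8
Since f''(x) = -8 < 0 for all x, f is concave on R.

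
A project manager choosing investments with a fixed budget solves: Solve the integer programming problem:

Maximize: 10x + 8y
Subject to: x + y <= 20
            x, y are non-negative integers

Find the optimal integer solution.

Objective: 10x + 8y, constraint: x + y <= 20
Coefficient of x is 10 >= coefficient of y is 8, so allocate the entire budget to x.
Optimal: x = 20, y = 0, value = 200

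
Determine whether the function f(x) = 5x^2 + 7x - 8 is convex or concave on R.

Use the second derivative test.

f(x) = 5x^2 + 7x - 8
f'(x) = 10x + 7
f''(x) = 10
Since f''(x) = 10 > 0 for all x, f is convex on R.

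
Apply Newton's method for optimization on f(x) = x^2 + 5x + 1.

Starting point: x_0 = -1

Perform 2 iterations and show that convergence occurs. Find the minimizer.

f(x) = x^2 + 5x + 1, f'(x) = 2x + (5), f''(x) = 2
Step 1: f'(-1) = 3, x_1 = -1 - 3/2 = -5/2
Step 2: f'(-5/2) = 0, x_2 = -5/2 (converged)
Newton's method converges in 1 step for quadratics.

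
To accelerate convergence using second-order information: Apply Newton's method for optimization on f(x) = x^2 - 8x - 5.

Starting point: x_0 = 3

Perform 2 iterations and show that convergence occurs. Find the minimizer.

f(x) = x^2 - 8x - 5, f'(x) = 2x + (-8), f''(x) = 2
Step 1: f'(3) = -2, x_1 = 3 - -2/2 = 4
Step 2: f'(4) = 0, x_2 = 4 (converged)
Newton's method converges in 1 step for quadratics.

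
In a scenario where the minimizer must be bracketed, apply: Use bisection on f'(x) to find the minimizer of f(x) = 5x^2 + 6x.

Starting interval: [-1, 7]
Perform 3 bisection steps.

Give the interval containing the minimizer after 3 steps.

Finding critical point of f(x) = 5x^2 + 6x using bisection on f'(x) = 10x + 6.
f'(x) = 0 when x = -3/5.
Starting interval: [-1, 7]
Step 1: mid = 3, f'(mid) = 36, new interval = [-1, 3]
Step 2: mid = 1, f'(mid) = 16, new interval = [-1, 1]
Step 3: mid = 0, f'(mid) = 6, new interval = [-1, 0]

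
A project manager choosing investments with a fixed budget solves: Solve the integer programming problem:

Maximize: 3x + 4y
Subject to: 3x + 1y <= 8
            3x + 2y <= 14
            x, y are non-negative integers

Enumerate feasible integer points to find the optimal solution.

Constraint 1: 3x + 1y <= 8
Constraint 2: 3x + 2y <= 14
Feasible x range (need y >= 0): 0 <= x <= min(8/3, 14/3) => x in {0, ..., 2}.
Enumerate feasible integer points row by row (the coefficient of y is 4 > 0, so for each x the largest feasible y gives the best value):
  x = 0: y <= min((8 - 3*0)/1, (14 - 3*0)/2) => y in {0, ..., 7}; best 3*0 + 4*7 = 28
  x = 1: y <= min((8 - 3*1)/1, (14 - 3*1)/2) => y in {0, ..., 5}; best 3*1 + 4*5 = 23
  x = 2: y <= min((8 - 3*2)/1, (14 - 3*2)/2) => y in {0, ..., 2}; best 3*2 + 4*2 = 14
The maximum 3x + 4y = 28 is achieved at x = 0, y = 7.
Check: 3*0 + 1*7 = 7 <= 8 and 3*0 + 2*7 = 14 <= 14.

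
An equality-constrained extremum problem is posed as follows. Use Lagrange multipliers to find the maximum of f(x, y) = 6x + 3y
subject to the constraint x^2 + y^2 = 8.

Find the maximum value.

Set up Lagrange conditions: grad f = lambda * grad g
  6 = 2*lambda*x
  3 = 2*lambda*y
From these: x/y = 6/3, so x = 6t, y = 3t for some t.
Substitute into constraint: (6t)^2 + (3t)^2 = 8
  t^2 * 45 = 8
  t = sqrt(8/45)
Maximum = 6*x + 3*y = (6^2 + 3^2)*t = 45 * sqrt(8/45) = sqrt(360)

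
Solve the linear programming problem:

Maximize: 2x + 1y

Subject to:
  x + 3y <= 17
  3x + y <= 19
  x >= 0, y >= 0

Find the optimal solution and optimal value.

Feasible vertices: (0, 0), (0, 17/3), (5, 4), (19/3, 0)
Objective 2x + 1y at each:
  (0, 0): 0
  (0, 17/3): 17/3
  (5, 4): 14
  (19/3, 0): 38/3
Maximum is 14 at (5, 4).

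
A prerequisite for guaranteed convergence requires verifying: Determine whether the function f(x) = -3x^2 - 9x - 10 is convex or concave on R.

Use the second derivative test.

f(x) = -3x^2 - 9x - 10
f'(x) = -6x - 9
f''(x) = -6
Since f''(x) = -6 < 0 for all x, f is concave on R.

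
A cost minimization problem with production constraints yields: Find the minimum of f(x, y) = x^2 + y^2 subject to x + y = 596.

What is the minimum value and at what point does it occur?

Substitute y = 596 - x into f(x,y) = x^2 + y^2:
g(x) = x^2 + (596 - x)^2 = 2x^2 - 1192x + 355216
g'(x) = 4x - 1192 = 0  =>  x = 298
y = 596 - 298 = 298
Minimum value = 298^2 + 298^2 = 177608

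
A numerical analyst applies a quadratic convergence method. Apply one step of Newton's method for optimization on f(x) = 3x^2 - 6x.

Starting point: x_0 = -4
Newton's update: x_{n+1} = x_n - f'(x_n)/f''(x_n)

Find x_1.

f(x) = 3x^2 - 6x
f'(x) = 6x + (-6), f''(x) = 6
Newton step: x_1 = x_0 - f'(x_0)/f''(x_0)
f'(-4) = -30
x_1 = -4 - -30/6 = 1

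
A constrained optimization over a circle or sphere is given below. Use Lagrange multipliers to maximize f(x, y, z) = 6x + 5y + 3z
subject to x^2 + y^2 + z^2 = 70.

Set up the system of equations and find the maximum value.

Lagrange conditions: 6 = 2*lambda*x, 5 = 2*lambda*y, 3 = 2*lambda*z
So x:6 = y:5 = z:3, i.e. x = 6t, y = 5t, z = 3t
Constraint: t^2*(6^2 + 5^2 + 3^2) = 70
  t^2 * 70 = 70  =>  t = sqrt(1)
Maximum = 6*6t + 5*5t + 3*3t = 70*sqrt(1) = 70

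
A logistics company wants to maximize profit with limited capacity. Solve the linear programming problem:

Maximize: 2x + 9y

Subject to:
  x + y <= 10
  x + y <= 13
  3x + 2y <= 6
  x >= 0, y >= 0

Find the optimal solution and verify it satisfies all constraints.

Feasible vertices: (0, 0), (0, 3), (2, 0)
Objective 2x + 9y at each vertex:
  (0, 0): 0
  (0, 3): 27
  (2, 0): 4
Maximum is 27 at (0, 3).
Verify constraints at (x, y) = (0, 3):
  1*0 + 1*3 = 3 <= 10
  1*0 + 1*3 = 3 <= 13
  3*0 + 2*3 = 6 <= 6 (active)
  x = 0 >= 0, y = 3 >= 0. All constraints satisfied.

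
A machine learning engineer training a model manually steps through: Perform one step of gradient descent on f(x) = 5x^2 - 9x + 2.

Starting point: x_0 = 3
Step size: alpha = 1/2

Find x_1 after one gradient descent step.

f(x) = 5x^2 - 9x + 2
f'(x) = 10x - 9
f'(3) = 10*3 + (-9) = 21
x_1 = x_0 - alpha * f'(x_0) = 3 - 1/2 * 21 = -15/2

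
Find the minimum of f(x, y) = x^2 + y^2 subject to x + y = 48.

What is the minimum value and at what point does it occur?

Substitute y = 48 - x into f(x,y) = x^2 + y^2:
g(x) = x^2 + (48 - x)^2 = 2x^2 - 96x + 2304
g'(x) = 4x - 96 = 0  =>  x = 24
y = 48 - 24 = 24
Minimum value = 24^2 + 24^2 = 1152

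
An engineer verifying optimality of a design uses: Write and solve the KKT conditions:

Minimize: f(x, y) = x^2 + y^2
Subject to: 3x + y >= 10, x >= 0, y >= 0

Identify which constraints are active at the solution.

KKT conditions for min x^2 + y^2 s.t. 3x + 1y >= 10, x >= 0, y >= 0:
Stationarity: 2x = mu*3 + mu_x, 2y = mu*1 + mu_y, with mu, mu_x, mu_y >= 0
Complementary slackness: mu*(3x + y - 10) = 0, mu_x*x = 0, mu_y*y = 0
(0, 0) is infeasible (3*0 + 1*0 < 10), so if mu = 0 stationarity would force x = mu_x/2 >= 0, y = mu_y/2 >= 0 with mu_x*x = mu_y*y = 0, i.e. x = y = 0: contradiction. Hence mu > 0 and 3x + y = 10 is active.
Try x > 0, y > 0 (so mu_x = mu_y = 0): x = 3*mu/2, y = 1*mu/2
Substitute: 3*(3*mu/2) + 1*(1*mu/2) = 10
  mu*10/2 = 10 => mu = 2
x* = 3 > 0, y* = 1 > 0, consistent with mu_x = mu_y = 0.
f is convex and the constraints are linear, so this KKT point is the global minimum.
f* = 10
Active constraints: 3x + y >= 10 (holds with equality, mu = 2 > 0); x >= 0 and y >= 0 are inactive (mu_x = mu_y = 0).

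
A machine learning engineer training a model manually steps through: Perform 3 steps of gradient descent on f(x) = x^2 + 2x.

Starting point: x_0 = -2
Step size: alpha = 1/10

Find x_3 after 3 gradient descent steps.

f(x) = x^2 + 2x, f'(x) = 2x + (2)
Step 1: f'(-2) = -2, x_1 = -2 - 1/10 * -2 = -9/5
Step 2: f'(-9/5) = -8/5, x_2 = -9/5 - 1/10 * -8/5 = -41/25
Step 3: f'(-41/25) = -32/25, x_3 = -41/25 - 1/10 * -32/25 = -189/125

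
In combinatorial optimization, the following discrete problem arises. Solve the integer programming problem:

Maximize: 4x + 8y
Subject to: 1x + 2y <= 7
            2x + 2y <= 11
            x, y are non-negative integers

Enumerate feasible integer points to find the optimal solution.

Constraint 1: 1x + 2y <= 7
Constraint 2: 2x + 2y <= 11
Feasible x range (need y >= 0): 0 <= x <= min(7/1, 11/2) => x in {0, ..., 5}.
Enumerate feasible integer points row by row (the coefficient of y is 8 > 0, so for each x the largest feasible y gives the best value):
  x = 0: y <= min((7 - 1*0)/2, (11 - 2*0)/2) => y in {0, ..., 3}; best 4*0 + 8*3 = 24
  x = 1: y <= min((7 - 1*1)/2, (11 - 2*1)/2) => y in {0, ..., 3}; best 4*1 + 8*3 = 28
  x = 2: y <= min((7 - 1*2)/2, (11 - 2*2)/2) => y in {0, ..., 2}; best 4*2 + 8*2 = 24
  x = 3: y <= min((7 - 1*3)/2, (11 - 2*3)/2) => y in {0, ..., 2}; best 4*3 + 8*2 = 28
  x = 4: y <= min((7 - 1*4)/2, (11 - 2*4)/2) => y in {0, ..., 1}; best 4*4 + 8*1 = 24
  x = 5: y <= min((7 - 1*5)/2, (11 - 2*5)/2) => y in {0}; best 4*5 + 8*0 = 20
The maximum 4x + 8y = 28 is achieved at x = 1, y = 3.
(The same value 28 is also attained at (3, 2).)
Check: 1*1 + 2*3 = 7 <= 7 and 2*1 + 2*3 = 8 <= 11.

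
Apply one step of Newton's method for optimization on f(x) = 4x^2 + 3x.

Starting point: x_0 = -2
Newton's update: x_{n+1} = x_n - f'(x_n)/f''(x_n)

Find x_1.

f(x) = 4x^2 + 3x
f'(x) = 8x + (3), f''(x) = 8
Newton step: x_1 = x_0 - f'(x_0)/f''(x_0)
f'(-2) = -13
x_1 = -2 - -13/8 = -3/8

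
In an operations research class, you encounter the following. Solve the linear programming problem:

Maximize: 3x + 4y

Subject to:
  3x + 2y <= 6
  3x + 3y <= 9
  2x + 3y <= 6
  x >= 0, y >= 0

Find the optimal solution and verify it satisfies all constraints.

Feasible vertices: (0, 0), (0, 2), (6/5, 6/5), (2, 0)
Objective 3x + 4y at each vertex:
  (0, 0): 0
  (0, 2): 8
  (6/5, 6/5): 42/5
  (2, 0): 6
Maximum is 42/5 at (6/5, 6/5).
Verify constraints at (x, y) = (6/5, 6/5):
  3*(6/5) + 2*(6/5) = 6 <= 6 (active)
  3*(6/5) + 3*(6/5) = 36/5 <= 9
  2*(6/5) + 3*(6/5) = 6 <= 6 (active)
  x = 6/5 >= 0, y = 6/5 >= 0. All constraints satisfied.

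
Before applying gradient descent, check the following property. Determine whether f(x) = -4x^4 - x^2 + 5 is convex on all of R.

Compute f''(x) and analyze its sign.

f(x) = -4x^4 - x^2 + 5
f'(x) = -16x^3 + -2x
f''(x) = -48x^2 + -2
f''(x) = -48x^2 + -2 <= -2 < 0 for all x
Therefore, f is concave on R.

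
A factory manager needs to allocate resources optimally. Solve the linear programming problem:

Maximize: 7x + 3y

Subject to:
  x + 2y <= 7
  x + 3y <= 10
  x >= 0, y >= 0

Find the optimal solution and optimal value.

Feasible vertices: (0, 0), (0, 10/3), (1, 3), (7, 0)
Objective 7x + 3y at each:
  (0, 0): 0
  (0, 10/3): 10
  (1, 3): 16
  (7, 0): 49
Maximum is 49 at (7, 0).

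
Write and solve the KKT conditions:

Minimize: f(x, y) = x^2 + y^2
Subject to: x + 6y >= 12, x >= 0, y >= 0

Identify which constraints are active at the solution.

KKT conditions for min x^2 + y^2 s.t. 1x + 6y >= 12, x >= 0, y >= 0:
Stationarity: 2x = mu*1 + mu_x, 2y = mu*6 + mu_y, with mu, mu_x, mu_y >= 0
Complementary slackness: mu*(x + 6y - 12) = 0, mu_x*x = 0, mu_y*y = 0
(0, 0) is infeasible (1*0 + 6*0 < 12), so if mu = 0 stationarity would force x = mu_x/2 >= 0, y = mu_y/2 >= 0 with mu_x*x = mu_y*y = 0, i.e. x = y = 0: contradiction. Hence mu > 0 and x + 6y = 12 is active.
Try x > 0, y > 0 (so mu_x = mu_y = 0): x = 1*mu/2, y = 6*mu/2
Substitute: 1*(1*mu/2) + 6*(6*mu/2) = 12
  mu*37/2 = 12 => mu = 24/37
x* = 12/37 > 0, y* = 72/37 > 0, consistent with mu_x = mu_y = 0.
f is convex and the constraints are linear, so this KKT point is the global minimum.
f* = 144/37
Active constraints: x + 6y >= 12 (holds with equality, mu = 24/37 > 0); x >= 0 and y >= 0 are inactive (mu_x = mu_y = 0).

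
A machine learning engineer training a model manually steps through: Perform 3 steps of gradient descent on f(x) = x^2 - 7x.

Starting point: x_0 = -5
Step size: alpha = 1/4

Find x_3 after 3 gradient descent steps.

f(x) = x^2 - 7x, f'(x) = 2x + (-7)
Step 1: f'(-5) = -17, x_1 = -5 - 1/4 * -17 = -3/4
Step 2: f'(-3/4) = -17/2, x_2 = -3/4 - 1/4 * -17/2 = 11/8
Step 3: f'(11/8) = -17/4, x_3 = 11/8 - 1/4 * -17/4 = 39/16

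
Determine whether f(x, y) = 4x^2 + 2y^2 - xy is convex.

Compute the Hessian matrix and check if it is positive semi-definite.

f(x,y) = 4x^2 + 2y^2 - xy
Hessian H = [[8, -1], [-1, 4]]
trace(H) = 12, det(H) = 31
Eigenvalues: (12 +/- sqrt(20)) / 2 = 8.236, 3.764
Since both eigenvalues > 0, f is convex.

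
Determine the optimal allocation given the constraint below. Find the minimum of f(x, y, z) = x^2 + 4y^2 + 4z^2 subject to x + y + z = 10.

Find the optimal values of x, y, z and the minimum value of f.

Using Lagrange multipliers on f = x^2 + 4y^2 + 4z^2 with constraint x + y + z = 10:
Conditions: 2*1*x = lambda, 2*4*y = lambda, 2*4*z = lambda
So x = lambda/2, y = lambda/8, z = lambda/8
Substituting into constraint: lambda * (3/4) = 10
lambda = 40/3
x = 20/3, y = 5/3, z = 5/3
Minimum value = 200/3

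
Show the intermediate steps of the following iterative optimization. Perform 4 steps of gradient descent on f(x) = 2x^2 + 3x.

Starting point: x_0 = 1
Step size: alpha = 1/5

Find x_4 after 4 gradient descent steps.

f(x) = 2x^2 + 3x, f'(x) = 4x + (3)
Step 1: f'(1) = 7, x_1 = 1 - 1/5 * 7 = -2/5
Step 2: f'(-2/5) = 7/5, x_2 = -2/5 - 1/5 * 7/5 = -17/25
Step 3: f'(-17/25) = 7/25, x_3 = -17/25 - 1/5 * 7/25 = -92/125
Step 4: f'(-92/125) = 7/125, x_4 = -92/125 - 1/5 * 7/125 = -467/625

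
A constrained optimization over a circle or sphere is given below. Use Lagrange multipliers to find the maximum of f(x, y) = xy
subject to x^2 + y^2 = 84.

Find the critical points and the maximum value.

Lagrange conditions: y = 2*lambda*x and x = 2*lambda*y
If x = 0 then y = 0, violating the constraint, so x, y != 0.
Dividing: y/x = x/y => x^2 = y^2 => y = x or y = -x
Constraint: 2x^2 = 84 => x^2 = 42 => x = +/-sqrt(42)
Critical points: (sqrt(42), sqrt(42)), (-sqrt(42), -sqrt(42)), (sqrt(42), -sqrt(42)), (-sqrt(42), sqrt(42))
  y = x:  xy = x^2 = 42  at (sqrt(42), sqrt(42)) and (-sqrt(42), -sqrt(42))
  y = -x: xy = -x^2 = -42 at (sqrt(42), -sqrt(42)) and (-sqrt(42), sqrt(42))
Maximum xy = 42 at (sqrt(42), sqrt(42)) and (-sqrt(42), -sqrt(42))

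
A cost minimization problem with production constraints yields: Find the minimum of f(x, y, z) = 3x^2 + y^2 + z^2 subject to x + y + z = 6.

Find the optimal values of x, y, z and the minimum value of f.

Using Lagrange multipliers on f = 3x^2 + y^2 + z^2 with constraint x + y + z = 6:
Conditions: 2*3*x = lambda, 2*1*y = lambda, 2*1*z = lambda
So x = lambda/6, y = lambda/2, z = lambda/2
Substituting into constraint: lambda * (7/6) = 6
lambda = 36/7
x = 6/7, y = 18/7, z = 18/7
Minimum value = 108/7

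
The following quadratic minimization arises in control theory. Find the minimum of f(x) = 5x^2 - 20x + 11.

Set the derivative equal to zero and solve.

f(x) = 5x^2 - 20x + 11
f'(x) = 10x + (-20) = 0
x = 20/10 = 2
f(2) = -9
Since f''(x) = 10 > 0, this is a minimum.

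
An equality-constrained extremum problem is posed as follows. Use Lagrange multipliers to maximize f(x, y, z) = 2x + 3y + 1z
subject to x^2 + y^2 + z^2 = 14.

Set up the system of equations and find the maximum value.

Lagrange conditions: 2 = 2*lambda*x, 3 = 2*lambda*y, 1 = 2*lambda*z
So x:2 = y:3 = z:1, i.e. x = 2t, y = 3t, z = 1t
Constraint: t^2*(2^2 + 3^2 + 1^2) = 14
  t^2 * 14 = 14  =>  t = sqrt(1)
Maximum = 2*2t + 3*3t + 1*1t = 14*sqrt(1) = 14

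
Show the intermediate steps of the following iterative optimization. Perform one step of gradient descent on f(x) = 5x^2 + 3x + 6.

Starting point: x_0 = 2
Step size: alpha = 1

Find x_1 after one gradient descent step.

f(x) = 5x^2 + 3x + 6
f'(x) = 10x + 3
f'(2) = 10*2 + (3) = 23
x_1 = x_0 - alpha * f'(x_0) = 2 - 1 * 23 = -21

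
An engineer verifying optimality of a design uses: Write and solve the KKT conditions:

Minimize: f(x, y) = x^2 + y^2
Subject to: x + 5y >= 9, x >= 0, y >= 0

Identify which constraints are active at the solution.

KKT conditions for min x^2 + y^2 s.t. 1x + 5y >= 9, x >= 0, y >= 0:
Stationarity: 2x = mu*1 + mu_x, 2y = mu*5 + mu_y, with mu, mu_x, mu_y >= 0
Complementary slackness: mu*(x + 5y - 9) = 0, mu_x*x = 0, mu_y*y = 0
(0, 0) is infeasible (1*0 + 5*0 < 9), so if mu = 0 stationarity would force x = mu_x/2 >= 0, y = mu_y/2 >= 0 with mu_x*x = mu_y*y = 0, i.e. x = y = 0: contradiction. Hence mu > 0 and x + 5y = 9 is active.
Try x > 0, y > 0 (so mu_x = mu_y = 0): x = 1*mu/2, y = 5*mu/2
Substitute: 1*(1*mu/2) + 5*(5*mu/2) = 9
  mu*26/2 = 9 => mu = 9/13
x* = 9/26 > 0, y* = 45/26 > 0, consistent with mu_x = mu_y = 0.
f is convex and the constraints are linear, so this KKT point is the global minimum.
f* = 81/26
Active constraints: x + 5y >= 9 (holds with equality, mu = 9/13 > 0); x >= 0 and y >= 0 are inactive (mu_x = mu_y = 0).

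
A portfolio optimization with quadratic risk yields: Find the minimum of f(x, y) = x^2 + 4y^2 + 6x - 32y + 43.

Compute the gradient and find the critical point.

f(x,y) = x^2 + 4y^2 + 6x - 32y + 43
df/dx = 2x + (6) = 0  =>  x = -3
df/dy = 8y + (-32) = 0  =>  y = 4
f(-3, 4) = 1*(-3)^2 + 4*(4)^2 + 6*(-3) + -32*(4) + 43 = -30
Hessian is diagonal with entries 2, 8 > 0, so this is a minimum.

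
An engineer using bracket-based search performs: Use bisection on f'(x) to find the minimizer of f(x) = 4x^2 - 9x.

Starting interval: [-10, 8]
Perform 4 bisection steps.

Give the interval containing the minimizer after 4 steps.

Finding critical point of f(x) = 4x^2 - 9x using bisection on f'(x) = 8x + -9.
f'(x) = 0 when x = 9/8.
Starting interval: [-10, 8]
Step 1: mid = -1, f'(mid) = -17, new interval = [-1, 8]
Step 2: mid = 7/2, f'(mid) = 19, new interval = [-1, 7/2]
Step 3: mid = 5/4, f'(mid) = 1, new interval = [-1, 5/4]
Step 4: mid = 1/8, f'(mid) = -8, new interval = [1/8, 5/4]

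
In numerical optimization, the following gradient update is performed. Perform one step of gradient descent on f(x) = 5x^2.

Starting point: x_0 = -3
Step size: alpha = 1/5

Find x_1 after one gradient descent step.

f(x) = 5x^2
f'(x) = 10x + 0
f'(-3) = 10*-3 + (0) = -30
x_1 = x_0 - alpha * f'(x_0) = -3 - 1/5 * -30 = 3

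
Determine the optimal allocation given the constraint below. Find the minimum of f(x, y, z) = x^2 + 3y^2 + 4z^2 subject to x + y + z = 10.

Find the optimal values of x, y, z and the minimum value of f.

Using Lagrange multipliers on f = x^2 + 3y^2 + 4z^2 with constraint x + y + z = 10:
Conditions: 2*1*x = lambda, 2*3*y = lambda, 2*4*z = lambda
So x = lambda/2, y = lambda/6, z = lambda/8
Substituting into constraint: lambda * (19/24) = 10
lambda = 240/19
x = 120/19, y = 40/19, z = 30/19
Minimum value = 1200/19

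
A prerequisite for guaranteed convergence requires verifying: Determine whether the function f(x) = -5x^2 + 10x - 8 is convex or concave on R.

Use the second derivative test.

f(x) = -5x^2 + 10x - 8
f'(x) = -10x + 10
f''(x) = -10
Since f''(x) = -10 < 0 for all x, f is concave on R.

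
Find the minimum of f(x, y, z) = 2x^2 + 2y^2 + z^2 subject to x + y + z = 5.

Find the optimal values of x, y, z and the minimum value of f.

Using Lagrange multipliers on f = 2x^2 + 2y^2 + z^2 with constraint x + y + z = 5:
Conditions: 2*2*x = lambda, 2*2*y = lambda, 2*1*z = lambda
So x = lambda/4, y = lambda/4, z = lambda/2
Substituting into constraint: lambda * (1) = 5
lambda = 5
x = 5/4, y = 5/4, z = 5/2
Minimum value = 25/2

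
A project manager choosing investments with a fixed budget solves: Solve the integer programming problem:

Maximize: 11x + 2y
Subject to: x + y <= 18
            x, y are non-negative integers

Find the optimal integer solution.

Objective: 11x + 2y, constraint: x + y <= 18
Coefficient of x is 11 >= coefficient of y is 2, so allocate the entire budget to x.
Optimal: x = 18, y = 0, value = 198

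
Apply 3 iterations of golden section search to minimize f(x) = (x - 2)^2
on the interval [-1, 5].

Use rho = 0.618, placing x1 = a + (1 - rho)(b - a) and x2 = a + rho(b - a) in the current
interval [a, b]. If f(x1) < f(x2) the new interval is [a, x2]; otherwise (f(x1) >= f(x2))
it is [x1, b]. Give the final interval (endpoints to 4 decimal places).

Golden section search for min of f(x) = (x - 2)^2 on [-1, 5].
Each step: x1 = a + (1 - rho)(b - a), x2 = a + rho(b - a); if f(x1) < f(x2) keep [a, x2], otherwise keep [x1, b].
Step 1: [-1.0000, 5.0000], x1=1.2920 (f=0.5013), x2=2.7080 (f=0.5013); f(x1) = f(x2) (tie, not '<') => keep [1.2920, 5.0000]
Step 2: [1.2920, 5.0000], x1=2.7085 (f=0.5019), x2=3.5835 (f=2.5076); f(x1) < f(x2) => keep [1.2920, 3.5835]
Step 3: [1.2920, 3.5835], x1=2.1674 (f=0.0280), x2=2.7082 (f=0.5015); f(x1) < f(x2) => keep [1.2920, 2.7082]
Final interval: [1.2920, 2.7082]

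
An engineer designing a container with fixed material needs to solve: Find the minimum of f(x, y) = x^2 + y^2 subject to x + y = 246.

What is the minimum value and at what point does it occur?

Substitute y = 246 - x into f(x,y) = x^2 + y^2:
g(x) = x^2 + (246 - x)^2 = 2x^2 - 492x + 60516
g'(x) = 4x - 492 = 0  =>  x = 123
y = 246 - 123 = 123
Minimum value = 123^2 + 123^2 = 30258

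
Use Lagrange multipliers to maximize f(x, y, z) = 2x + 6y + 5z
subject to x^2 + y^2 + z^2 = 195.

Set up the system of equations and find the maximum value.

Lagrange conditions: 2 = 2*lambda*x, 6 = 2*lambda*y, 5 = 2*lambda*z
So x:2 = y:6 = z:5, i.e. x = 2t, y = 6t, z = 5t
Constraint: t^2*(2^2 + 6^2 + 5^2) = 195
  t^2 * 65 = 195  =>  t = sqrt(3)
Maximum = 2*2t + 6*6t + 5*5t = 65*sqrt(3) = sqrt(12675)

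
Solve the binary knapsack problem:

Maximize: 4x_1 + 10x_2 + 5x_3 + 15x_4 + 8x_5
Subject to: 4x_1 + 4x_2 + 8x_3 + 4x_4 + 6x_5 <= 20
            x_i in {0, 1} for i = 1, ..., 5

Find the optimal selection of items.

Items: item 1 (v=4, w=4), item 2 (v=10, w=4), item 3 (v=5, w=8), item 4 (v=15, w=4), item 5 (v=8, w=6)
Capacity: 20
Checking all 32 subsets (w = total weight, v = total value):
  {}: w = 0, v = 0
  {1}: w = 4, v = 4
  {2}: w = 4, v = 10
  {3}: w = 8, v = 5
  {4}: w = 4, v = 15
  {5}: w = 6, v = 8
  {1, 2}: w = 8, v = 14
  {1, 3}: w = 12, v = 9
  {1, 4}: w = 8, v = 19
  {1, 5}: w = 10, v = 12
  {2, 3}: w = 12, v = 15
  {2, 4}: w = 8, v = 25
  {2, 5}: w = 10, v = 18
  {3, 4}: w = 12, v = 20
  {3, 5}: w = 14, v = 13
  {4, 5}: w = 10, v = 23
  {1, 2, 3}: w = 16, v = 19
  {1, 2, 4}: w = 12, v = 29
  {1, 2, 5}: w = 14, v = 22
  {1, 3, 4}: w = 16, v = 24
  {1, 3, 5}: w = 18, v = 17
  {1, 4, 5}: w = 14, v = 27
  {2, 3, 4}: w = 16, v = 30
  {2, 3, 5}: w = 18, v = 23
  {2, 4, 5}: w = 14, v = 33
  {3, 4, 5}: w = 18, v = 28
  {1, 2, 3, 4}: w = 20, v = 34
  {1, 2, 3, 5}: w = 22 > 20, infeasible
  {1, 2, 4, 5}: w = 18, v = 37
  {1, 3, 4, 5}: w = 22 > 20, infeasible
  {2, 3, 4, 5}: w = 22 > 20, infeasible
  {1, 2, 3, 4, 5}: w = 26 > 20, infeasible
Best feasible subset: items [1, 2, 4, 5]
Total weight: 18 <= 20, total value: 37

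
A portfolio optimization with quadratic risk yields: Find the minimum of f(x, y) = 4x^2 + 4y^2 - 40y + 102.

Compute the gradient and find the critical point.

f(x,y) = 4x^2 + 4y^2 - 40y + 102
df/dx = 8x + (0) = 0  =>  x = 0
df/dy = 8y + (-40) = 0  =>  y = 5
f(0, 5) = 4*(0)^2 + 4*(5)^2 + -40*(5) + 102 = 2
Hessian is diagonal with entries 8, 8 > 0, so this is a minimum.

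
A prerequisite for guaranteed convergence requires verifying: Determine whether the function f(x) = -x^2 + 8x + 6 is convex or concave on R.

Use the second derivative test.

f(x) = -x^2 + 8x + 6
f'(x) = -2x + 8
f''(x) = -2
Since f''(x) = -2 < 0 for all x, f is concave on R.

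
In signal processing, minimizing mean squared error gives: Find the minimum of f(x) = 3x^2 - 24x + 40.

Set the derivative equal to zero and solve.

f(x) = 3x^2 - 24x + 40
f'(x) = 6x + (-24) = 0
x = 24/6 = 4
f(4) = -8
Since f''(x) = 6 > 0, this is a minimum.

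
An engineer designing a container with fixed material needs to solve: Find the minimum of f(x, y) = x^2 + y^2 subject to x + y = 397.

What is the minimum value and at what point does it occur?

Substitute y = 397 - x into f(x,y) = x^2 + y^2:
g(x) = x^2 + (397 - x)^2 = 2x^2 - 794x + 157609
g'(x) = 4x - 794 = 0  =>  x = 397/2
y = 397 - 397/2 = 397/2
Minimum value = (397/2)^2 + (397/2)^2 = 157609/2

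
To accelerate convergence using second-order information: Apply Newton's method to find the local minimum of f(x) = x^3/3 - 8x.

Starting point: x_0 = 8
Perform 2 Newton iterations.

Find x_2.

f(x) = x^3/3 - 8x
f'(x) = x^2 - 8, f''(x) = 2x
Newton update: x_{n+1} = x_n - (x_n^2 - 8)/(2*x_n)
Step 1: x_0 = 8, f'=56, f''=16, x_1 = 9/2
Step 2: x_1 = 9/2, f'=49/4, f''=9, x_2 = 113/36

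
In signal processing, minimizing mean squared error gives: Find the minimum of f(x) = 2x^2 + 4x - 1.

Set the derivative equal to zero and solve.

f(x) = 2x^2 + 4x - 1
f'(x) = 4x + (4) = 0
x = -4/4 = -1
f(-1) = -3
Since f''(x) = 4 > 0, this is a minimum.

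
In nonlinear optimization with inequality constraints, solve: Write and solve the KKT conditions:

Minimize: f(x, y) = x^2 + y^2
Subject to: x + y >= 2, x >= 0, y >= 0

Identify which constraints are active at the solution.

KKT conditions for min x^2 + y^2 s.t. 1x + 1y >= 2, x >= 0, y >= 0:
Stationarity: 2x = mu*1 + mu_x, 2y = mu*1 + mu_y, with mu, mu_x, mu_y >= 0
Complementary slackness: mu*(x + y - 2) = 0, mu_x*x = 0, mu_y*y = 0
(0, 0) is infeasible (1*0 + 1*0 < 2), so if mu = 0 stationarity would force x = mu_x/2 >= 0, y = mu_y/2 >= 0 with mu_x*x = mu_y*y = 0, i.e. x = y = 0: contradiction. Hence mu > 0 and x + y = 2 is active.
Try x > 0, y > 0 (so mu_x = mu_y = 0): x = 1*mu/2, y = 1*mu/2
Substitute: 1*(1*mu/2) + 1*(1*mu/2) = 2
  mu*2/2 = 2 => mu = 2
x* = 1 > 0, y* = 1 > 0, consistent with mu_x = mu_y = 0.
f is convex and the constraints are linear, so this KKT point is the global minimum.
f* = 2
Active constraints: x + y >= 2 (holds with equality, mu = 2 > 0); x >= 0 and y >= 0 are inactive (mu_x = mu_y = 0).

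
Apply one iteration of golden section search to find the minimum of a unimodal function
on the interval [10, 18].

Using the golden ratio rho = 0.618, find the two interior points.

Golden section search on [10, 18].
Golden ratio rho = 0.618 (approx).
Interior points:
  x_1 = 10 + (1-0.618)*8 = 13.0560
  x_2 = 10 + 0.618*8 = 14.9440
Compare f(x_1) and f(x_2) to determine which subinterval to keep.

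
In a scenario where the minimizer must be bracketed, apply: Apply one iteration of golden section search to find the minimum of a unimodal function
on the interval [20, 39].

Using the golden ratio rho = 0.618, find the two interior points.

Golden section search on [20, 39].
Golden ratio rho = 0.618 (approx).
Interior points:
  x_1 = 20 + (1-0.618)*19 = 27.2580
  x_2 = 20 + 0.618*19 = 31.7420
Compare f(x_1) and f(x_2) to determine which subinterval to keep.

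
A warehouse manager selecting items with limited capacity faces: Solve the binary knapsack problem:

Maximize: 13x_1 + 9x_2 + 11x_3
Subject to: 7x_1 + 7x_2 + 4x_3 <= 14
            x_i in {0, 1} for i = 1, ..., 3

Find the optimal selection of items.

Items: item 1 (v=13, w=7), item 2 (v=9, w=7), item 3 (v=11, w=4)
Capacity: 14
Checking all 8 subsets (w = total weight, v = total value):
  {}: w = 0, v = 0
  {1}: w = 7, v = 13
  {2}: w = 7, v = 9
  {3}: w = 4, v = 11
  {1, 2}: w = 14, v = 22
  {1, 3}: w = 11, v = 24
  {2, 3}: w = 11, v = 20
  {1, 2, 3}: w = 18 > 14, infeasible
Best feasible subset: items [1, 3]
Total weight: 11 <= 14, total value: 24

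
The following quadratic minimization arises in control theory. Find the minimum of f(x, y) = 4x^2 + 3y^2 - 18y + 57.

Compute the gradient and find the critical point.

f(x,y) = 4x^2 + 3y^2 - 18y + 57
df/dx = 8x + (0) = 0  =>  x = 0
df/dy = 6y + (-18) = 0  =>  y = 3
f(0, 3) = 4*(0)^2 + 3*(3)^2 + -18*(3) + 57 = 30
Hessian is diagonal with entries 8, 6 > 0, so this is a minimum.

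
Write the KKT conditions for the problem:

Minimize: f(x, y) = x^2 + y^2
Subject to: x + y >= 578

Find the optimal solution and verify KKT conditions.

KKT conditions for min x^2 + y^2 s.t. x + y >= 578:
Stationarity: 2x = mu, 2y = mu
So x = y = mu/2.
Complementary slackness: mu*(x + y - 578) = 0
Primal feasibility: x + y >= 578; dual feasibility: mu >= 0
If mu = 0 then x = y = 0, but 0 + 0 < 578 is infeasible, so the constraint is active.
Constraint active: x + y = 2*(mu/2) = 578 => mu = 578
x = y = 289, f = 167042
Verify: stationarity 2*289 = 578 = mu; primal 289 + 289 = 578 >= 578; dual mu = 578 >= 0; complementary slackness 578*(578 - 578) = 0. All KKT conditions hold.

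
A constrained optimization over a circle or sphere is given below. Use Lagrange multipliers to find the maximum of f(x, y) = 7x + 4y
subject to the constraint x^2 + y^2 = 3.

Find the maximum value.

Set up Lagrange conditions: grad f = lambda * grad g
  7 = 2*lambda*x
  4 = 2*lambda*y
From these: x/y = 7/4, so x = 7t, y = 4t for some t.
Substitute into constraint: (7t)^2 + (4t)^2 = 3
  t^2 * 65 = 3
  t = sqrt(3/65)
Maximum = 7*x + 4*y = (7^2 + 4^2)*t = 65 * sqrt(3/65) = sqrt(195)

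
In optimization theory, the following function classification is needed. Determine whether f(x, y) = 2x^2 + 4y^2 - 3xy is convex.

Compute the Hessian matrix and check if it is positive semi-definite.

f(x,y) = 2x^2 + 4y^2 - 3xy
Hessian H = [[4, -3], [-3, 8]]
trace(H) = 12, det(H) = 23
Eigenvalues: (12 +/- sqrt(52)) / 2 = 9.606, 2.394
Since both eigenvalues > 0, f is convex.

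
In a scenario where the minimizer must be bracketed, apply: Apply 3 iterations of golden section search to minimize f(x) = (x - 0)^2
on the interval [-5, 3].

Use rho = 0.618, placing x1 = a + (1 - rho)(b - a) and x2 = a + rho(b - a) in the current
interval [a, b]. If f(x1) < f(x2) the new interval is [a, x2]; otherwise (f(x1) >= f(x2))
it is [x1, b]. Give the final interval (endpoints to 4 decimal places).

Golden section search for min of f(x) = (x - 0)^2 on [-5, 3].
Each step: x1 = a + (1 - rho)(b - a), x2 = a + rho(b - a); if f(x1) < f(x2) keep [a, x2], otherwise keep [x1, b].
Step 1: [-5.0000, 3.0000], x1=-1.9440 (f=3.7791), x2=-0.0560 (f=0.0031); f(x1) > f(x2) => keep [-1.9440, 3.0000]
Step 2: [-1.9440, 3.0000], x1=-0.0554 (f=0.0031), x2=1.1114 (f=1.2352); f(x1) < f(x2) => keep [-1.9440, 1.1114]
Step 3: [-1.9440, 1.1114], x1=-0.7768 (f=0.6035), x2=-0.0558 (f=0.0031); f(x1) > f(x2) => keep [-0.7768, 1.1114]
Final interval: [-0.7768, 1.1114]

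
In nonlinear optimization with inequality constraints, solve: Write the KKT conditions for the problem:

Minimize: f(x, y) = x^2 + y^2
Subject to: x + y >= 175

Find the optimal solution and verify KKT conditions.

KKT conditions for min x^2 + y^2 s.t. x + y >= 175:
Stationarity: 2x = mu, 2y = mu
So x = y = mu/2.
Complementary slackness: mu*(x + y - 175) = 0
Primal feasibility: x + y >= 175; dual feasibility: mu >= 0
If mu = 0 then x = y = 0, but 0 + 0 < 175 is infeasible, so the constraint is active.
Constraint active: x + y = 2*(mu/2) = 175 => mu = 175
x = y = 175/2, f = 30625/2
Verify: stationarity 2*(175/2) = 175 = mu; primal 175/2 + 175/2 = 175 >= 175; dual mu = 175 >= 0; complementary slackness 175*(175 - 175) = 0. All KKT conditions hold.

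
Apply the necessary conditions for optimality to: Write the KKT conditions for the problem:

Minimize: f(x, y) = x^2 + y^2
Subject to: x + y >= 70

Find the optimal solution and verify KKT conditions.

KKT conditions for min x^2 + y^2 s.t. x + y >= 70:
Stationarity: 2x = mu, 2y = mu
So x = y = mu/2.
Complementary slackness: mu*(x + y - 70) = 0
Primal feasibility: x + y >= 70; dual feasibility: mu >= 0
If mu = 0 then x = y = 0, but 0 + 0 < 70 is infeasible, so the constraint is active.
Constraint active: x + y = 2*(mu/2) = 70 => mu = 70
x = y = 35, f = 2450
Verify: stationarity 2*35 = 70 = mu; primal 35 + 35 = 70 >= 70; dual mu = 70 >= 0; complementary slackness 70*(70 - 70) = 0. All KKT conditions hold.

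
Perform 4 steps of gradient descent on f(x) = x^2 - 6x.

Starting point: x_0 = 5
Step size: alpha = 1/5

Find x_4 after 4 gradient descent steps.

f(x) = x^2 - 6x, f'(x) = 2x + (-6)
Step 1: f'(5) = 4, x_1 = 5 - 1/5 * 4 = 21/5
Step 2: f'(21/5) = 12/5, x_2 = 21/5 - 1/5 * 12/5 = 93/25
Step 3: f'(93/25) = 36/25, x_3 = 93/25 - 1/5 * 36/25 = 429/125
Step 4: f'(429/125) = 108/125, x_4 = 429/125 - 1/5 * 108/125 = 2037/625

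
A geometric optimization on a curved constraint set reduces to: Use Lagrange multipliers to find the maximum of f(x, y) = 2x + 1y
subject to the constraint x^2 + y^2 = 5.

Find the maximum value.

Set up Lagrange conditions: grad f = lambda * grad g
  2 = 2*lambda*x
  1 = 2*lambda*y
From these: x/y = 2/1, so x = 2t, y = 1t for some t.
Substitute into constraint: (2t)^2 + (1t)^2 = 5
  t^2 * 5 = 5
  t = sqrt(5/5)
Maximum = 2*x + 1*y = (2^2 + 1^2)*t = 5 * sqrt(5/5) = 5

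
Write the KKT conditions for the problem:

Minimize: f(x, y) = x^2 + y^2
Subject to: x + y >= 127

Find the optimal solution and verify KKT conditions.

KKT conditions for min x^2 + y^2 s.t. x + y >= 127:
Stationarity: 2x = mu, 2y = mu
So x = y = mu/2.
Complementary slackness: mu*(x + y - 127) = 0
Primal feasibility: x + y >= 127; dual feasibility: mu >= 0
If mu = 0 then x = y = 0, but 0 + 0 < 127 is infeasible, so the constraint is active.
Constraint active: x + y = 2*(mu/2) = 127 => mu = 127
x = y = 127/2, f = 16129/2
Verify: stationarity 2*(127/2) = 127 = mu; primal 127/2 + 127/2 = 127 >= 127; dual mu = 127 >= 0; complementary slackness 127*(127 - 127) = 0. All KKT conditions hold.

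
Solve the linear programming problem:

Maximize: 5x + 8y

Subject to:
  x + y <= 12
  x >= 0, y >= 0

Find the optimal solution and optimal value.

The feasible region has vertices at [(0, 0), (12, 0), (0, 12)].
Checking objective 5x + 8y at each vertex:
  (0, 0): 5*0 + 8*0 = 0
  (12, 0): 5*12 + 8*0 = 60
  (0, 12): 5*0 + 8*12 = 96
Maximum is 96 at (0, 12).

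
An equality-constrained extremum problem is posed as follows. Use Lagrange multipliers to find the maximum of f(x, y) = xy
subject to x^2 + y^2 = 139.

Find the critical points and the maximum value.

Lagrange conditions: y = 2*lambda*x and x = 2*lambda*y
If x = 0 then y = 0, violating the constraint, so x, y != 0.
Dividing: y/x = x/y => x^2 = y^2 => y = x or y = -x
Constraint: 2x^2 = 139 => x^2 = 139/2 => x = +/-sqrt(139/2)
Critical points: (sqrt(139/2), sqrt(139/2)), (-sqrt(139/2), -sqrt(139/2)), (sqrt(139/2), -sqrt(139/2)), (-sqrt(139/2), sqrt(139/2))
  y = x:  xy = x^2 = 139/2  at (sqrt(139/2), sqrt(139/2)) and (-sqrt(139/2), -sqrt(139/2))
  y = -x: xy = -x^2 = -139/2 at (sqrt(139/2), -sqrt(139/2)) and (-sqrt(139/2), sqrt(139/2))
Maximum xy = 139/2 at (sqrt(139/2), sqrt(139/2)) and (-sqrt(139/2), -sqrt(139/2))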